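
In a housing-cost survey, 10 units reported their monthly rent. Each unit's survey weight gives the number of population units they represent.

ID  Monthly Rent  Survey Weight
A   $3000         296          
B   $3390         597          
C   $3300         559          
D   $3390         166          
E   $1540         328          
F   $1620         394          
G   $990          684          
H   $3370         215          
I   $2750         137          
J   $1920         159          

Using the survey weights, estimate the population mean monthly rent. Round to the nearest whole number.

2418

Weighted sum = 3000×296 + 3390×597 + 3300×559 + 3390×166 + 1540×328 + 1620×394 + 990×684 + 3370×215 + 2750×137 + 1920×159
  = 8546410
Sum of weights = 296 + 597 + 559 + 166 + 328 + 394 + 684 + 215 + 137 + 159 = 3535
Weighted mean = 8546410 / 3535 = 2417.6549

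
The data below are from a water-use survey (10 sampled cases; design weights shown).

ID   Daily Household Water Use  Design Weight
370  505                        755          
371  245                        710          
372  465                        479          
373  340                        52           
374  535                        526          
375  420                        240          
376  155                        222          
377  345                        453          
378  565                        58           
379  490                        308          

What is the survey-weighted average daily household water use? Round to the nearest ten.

Weighted sum = 1552235
Sum of weights = 755 + 710 + 479 + 52 + 526 + 240 + 222 + 453 + 58 + 308 = 3803
Weighted mean = 1552235 / 3803 = 408.16066

410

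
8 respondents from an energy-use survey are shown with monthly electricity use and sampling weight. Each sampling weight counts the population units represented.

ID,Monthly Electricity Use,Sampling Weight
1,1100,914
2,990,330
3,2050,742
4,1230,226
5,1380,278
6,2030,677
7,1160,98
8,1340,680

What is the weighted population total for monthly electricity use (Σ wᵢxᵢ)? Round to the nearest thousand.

5914000

Weighted total = 1100×914 + 990×330 + 2050×742 + 1230×226 + 1380×278 + 2030×677 + 1160×98 + 1340×680
  = 1005400 + 326700 + 1521100 + 277980 + 383640 + 1374310 + 113680 + 911200 = 5914010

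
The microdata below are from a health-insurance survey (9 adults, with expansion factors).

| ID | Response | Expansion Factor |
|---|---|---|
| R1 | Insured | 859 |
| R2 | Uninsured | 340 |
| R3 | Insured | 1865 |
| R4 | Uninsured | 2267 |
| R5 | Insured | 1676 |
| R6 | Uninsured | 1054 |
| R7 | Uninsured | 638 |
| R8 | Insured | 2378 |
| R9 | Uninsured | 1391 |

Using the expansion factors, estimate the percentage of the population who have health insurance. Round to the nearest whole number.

54

Sum of weights for 'Insured' = 859 + 1865 + 1676 + 2378 = 6778
Total weight = 859 + 340 + 1865 + 2267 + 1676 + 1054 + 638 + 2378 + 1391 = 12468
Weighted proportion = 6778 / 12468 = 0.5436317 → 54.36317%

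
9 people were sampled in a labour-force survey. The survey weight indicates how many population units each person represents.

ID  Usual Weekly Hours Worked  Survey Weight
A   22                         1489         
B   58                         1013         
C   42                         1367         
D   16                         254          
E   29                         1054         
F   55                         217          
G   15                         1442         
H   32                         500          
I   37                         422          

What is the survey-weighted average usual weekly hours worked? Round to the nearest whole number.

Weighted sum = 248735
Sum of weights = 1489 + 1013 + 1367 + 254 + 1054 + 217 + 1442 + 500 + 422 = 7758
Weighted mean = 248735 / 7758 = 32.061743

32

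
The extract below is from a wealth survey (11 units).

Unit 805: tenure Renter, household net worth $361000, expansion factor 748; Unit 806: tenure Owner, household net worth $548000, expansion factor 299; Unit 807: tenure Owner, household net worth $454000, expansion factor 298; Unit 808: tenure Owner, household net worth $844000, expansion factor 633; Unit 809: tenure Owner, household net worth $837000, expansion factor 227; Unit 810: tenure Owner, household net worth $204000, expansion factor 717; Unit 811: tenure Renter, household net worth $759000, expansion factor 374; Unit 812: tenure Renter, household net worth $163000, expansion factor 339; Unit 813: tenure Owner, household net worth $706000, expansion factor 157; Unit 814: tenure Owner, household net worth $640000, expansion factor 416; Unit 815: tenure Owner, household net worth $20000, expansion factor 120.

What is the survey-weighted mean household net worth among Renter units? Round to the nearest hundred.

416900

Renter rows: 805, 811, 812
Weighted sum = 609151000
Sum of weights = 748 + 374 + 339 = 1461
Weighted mean = 609151000 / 1461 = 416941.14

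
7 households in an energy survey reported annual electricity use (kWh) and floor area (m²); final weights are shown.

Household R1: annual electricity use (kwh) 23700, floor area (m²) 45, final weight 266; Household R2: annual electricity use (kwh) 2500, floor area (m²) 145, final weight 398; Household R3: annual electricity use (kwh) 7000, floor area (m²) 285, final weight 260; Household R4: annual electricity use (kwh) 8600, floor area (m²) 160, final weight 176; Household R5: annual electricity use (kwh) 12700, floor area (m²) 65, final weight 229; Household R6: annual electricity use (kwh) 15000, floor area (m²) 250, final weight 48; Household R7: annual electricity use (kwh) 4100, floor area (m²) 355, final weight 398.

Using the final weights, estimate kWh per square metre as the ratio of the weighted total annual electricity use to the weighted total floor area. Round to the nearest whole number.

Σ wᵢ·y = 23700×266 + 2500×398 + 7000×260 + 8600×176 + 12700×229 + 15000×48 + 4100×398
  = 6304200 + 995000 + 1820000 + 1513600 + 2908300 + 720000 + 1631800 = 15892900
Σ wᵢ·x = 45×266 + 145×398 + 285×260 + 160×176 + 65×229 + 250×48 + 355×398
  = 11970 + 57710 + 74100 + 28160 + 14885 + 12000 + 141290 = 340115
Ratio = 15892900 / 340115 = 46.728018

47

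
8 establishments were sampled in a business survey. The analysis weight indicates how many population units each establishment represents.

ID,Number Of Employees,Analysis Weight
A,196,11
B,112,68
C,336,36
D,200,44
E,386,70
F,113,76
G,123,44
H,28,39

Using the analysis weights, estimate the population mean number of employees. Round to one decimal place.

Weighted sum = 196×11 + 112×68 + 336×36 + 200×44 + 386×70 + 113×76 + 123×44 + 28×39
  = 2156 + 7616 + 12096 + 8800 + 27020 + 8588 + 5412 + 1092 = 72780
Sum of weights = 388
Weighted mean = 72780 / 388 = 187.57732

187.6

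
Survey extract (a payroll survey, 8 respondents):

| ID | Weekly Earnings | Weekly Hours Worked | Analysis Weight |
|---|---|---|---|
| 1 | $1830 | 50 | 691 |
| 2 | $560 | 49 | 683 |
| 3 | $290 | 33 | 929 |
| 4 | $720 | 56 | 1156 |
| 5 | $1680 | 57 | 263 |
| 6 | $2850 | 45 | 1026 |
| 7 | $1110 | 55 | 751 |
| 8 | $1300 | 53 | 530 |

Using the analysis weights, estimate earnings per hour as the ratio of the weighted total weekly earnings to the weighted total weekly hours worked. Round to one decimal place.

26.0

Σ wᵢ·y = 1830×691 + 560×683 + 290×929 + 720×1156 + 1680×263 + 2850×1026 + 1110×751 + 1300×530
  = 1264530 + 382480 + 269410 + 832320 + 441840 + 2924100 + 833610 + 689000 = 7637290
Σ wᵢ·x = 50×691 + 49×683 + 33×929 + 56×1156 + 57×263 + 45×1026 + 55×751 + 53×530
  = 34550 + 33467 + 30657 + 64736 + 14991 + 46170 + 41305 + 28090 = 293966
Ratio = 7637290 / 293966 = 25.980181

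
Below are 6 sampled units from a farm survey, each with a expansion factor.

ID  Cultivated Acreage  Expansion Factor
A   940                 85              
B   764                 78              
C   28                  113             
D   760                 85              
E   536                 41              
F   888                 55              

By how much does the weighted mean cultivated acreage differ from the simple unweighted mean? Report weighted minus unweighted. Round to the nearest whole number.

-44

Unweighted sum = 940 + 764 + 28 + 760 + 536 + 888 = 3916
Unweighted mean = 3916 / 6 = 652.66667
Weighted sum = 940×85 + 764×78 + 28×113 + 760×85 + 536×41 + 888×55
  = 278072
Sum of weights = 85 + 78 + 113 + 85 + 41 + 55 = 457
Weighted mean = 278072 / 457 = 608.47265
Difference (weighted minus unweighted) = -44.194019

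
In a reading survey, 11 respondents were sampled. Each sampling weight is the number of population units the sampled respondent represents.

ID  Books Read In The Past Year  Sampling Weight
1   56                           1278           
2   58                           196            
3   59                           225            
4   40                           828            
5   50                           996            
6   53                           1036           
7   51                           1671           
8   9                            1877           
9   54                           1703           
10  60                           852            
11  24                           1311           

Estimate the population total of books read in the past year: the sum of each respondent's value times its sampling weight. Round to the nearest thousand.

511000

Weighted total = 56×1278 + 58×196 + 59×225 + 40×828 + 50×996 + 53×1036 + 51×1671 + 9×1877 + 54×1703 + 60×852 + 24×1311
  = 71568 + 11368 + 13275 + 33120 + 49800 + 54908 + 85221 + 16893 + 91962 + 51120 + 31464 = 510699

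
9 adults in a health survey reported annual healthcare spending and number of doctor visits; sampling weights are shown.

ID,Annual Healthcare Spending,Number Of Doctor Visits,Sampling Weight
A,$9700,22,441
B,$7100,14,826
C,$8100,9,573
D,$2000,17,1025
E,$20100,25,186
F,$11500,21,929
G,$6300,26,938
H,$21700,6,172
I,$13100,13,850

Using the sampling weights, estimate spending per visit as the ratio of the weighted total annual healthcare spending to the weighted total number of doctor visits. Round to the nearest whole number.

Σ wᵢ·y = 52032500
Σ wᵢ·x = 22×441 + 14×826 + 9×573 + 17×1025 + 25×186 + 21×929 + 26×938 + 6×172 + 13×850
  = 9702 + 11564 + 5157 + 17425 + 4650 + 19509 + 24388 + 1032 + 11050 = 104477
Ratio = 52032500 / 104477 = 498.02827

498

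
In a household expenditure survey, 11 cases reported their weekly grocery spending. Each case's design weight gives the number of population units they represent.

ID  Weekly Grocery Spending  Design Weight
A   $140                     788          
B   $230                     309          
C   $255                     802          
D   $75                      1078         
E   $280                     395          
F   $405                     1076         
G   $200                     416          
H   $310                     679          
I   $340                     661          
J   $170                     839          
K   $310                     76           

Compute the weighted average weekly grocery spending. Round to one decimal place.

238.5

Weighted sum = 140×788 + 230×309 + 255×802 + 75×1078 + 280×395 + 405×1076 + 200×416 + 310×679 + 340×661 + 170×839 + 310×76
  = 110320 + 71070 + 204510 + 80850 + 110600 + 435780 + 83200 + 210490 + 224740 + 142630 + 23560 = 1697750
Sum of weights = 7119
Weighted mean = 1697750 / 7119 = 238.48153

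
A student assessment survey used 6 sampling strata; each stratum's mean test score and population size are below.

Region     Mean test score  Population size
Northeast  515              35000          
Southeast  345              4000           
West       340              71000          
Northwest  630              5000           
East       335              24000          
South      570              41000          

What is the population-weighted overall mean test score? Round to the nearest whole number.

434

Σ Nₕ·x̄ₕ = 78105000
Σ Nₕ = 35000 + 4000 + 71000 + 5000 + 24000 + 41000 = 180000
Overall mean = 78105000 / 180000 = 433.91667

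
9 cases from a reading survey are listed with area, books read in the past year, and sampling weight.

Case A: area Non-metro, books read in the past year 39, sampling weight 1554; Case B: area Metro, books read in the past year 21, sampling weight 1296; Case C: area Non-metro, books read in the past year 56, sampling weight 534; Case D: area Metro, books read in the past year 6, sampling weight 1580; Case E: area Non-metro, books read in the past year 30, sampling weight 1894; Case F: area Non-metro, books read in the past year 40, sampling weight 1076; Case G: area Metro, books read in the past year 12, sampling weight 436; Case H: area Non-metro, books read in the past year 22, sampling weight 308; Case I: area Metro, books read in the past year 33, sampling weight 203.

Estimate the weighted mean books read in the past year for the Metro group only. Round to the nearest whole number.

Metro rows: B, D, G, I
Weighted sum = 21×1296 + 6×1580 + 12×436 + 33×203
  = 48627
Sum of weights = 1296 + 1580 + 436 + 203 = 3515
Weighted mean = 48627 / 3515 = 13.834139

14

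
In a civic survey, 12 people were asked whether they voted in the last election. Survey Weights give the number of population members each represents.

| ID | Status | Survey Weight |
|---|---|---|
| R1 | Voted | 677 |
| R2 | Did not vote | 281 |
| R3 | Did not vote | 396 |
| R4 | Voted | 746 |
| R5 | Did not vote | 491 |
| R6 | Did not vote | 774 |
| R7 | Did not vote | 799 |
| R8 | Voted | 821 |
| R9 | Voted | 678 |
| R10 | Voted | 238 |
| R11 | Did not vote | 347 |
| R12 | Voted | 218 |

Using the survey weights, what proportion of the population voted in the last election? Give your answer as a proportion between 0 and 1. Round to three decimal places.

Sum of weights for 'Voted' = 677 + 746 + 821 + 678 + 238 + 218 = 3378
Total weight = 677 + 281 + 396 + 746 + 491 + 774 + 799 + 821 + 678 + 238 + 347 + 218 = 6466
Weighted proportion = 3378 / 6466 = 0.52242499

0.522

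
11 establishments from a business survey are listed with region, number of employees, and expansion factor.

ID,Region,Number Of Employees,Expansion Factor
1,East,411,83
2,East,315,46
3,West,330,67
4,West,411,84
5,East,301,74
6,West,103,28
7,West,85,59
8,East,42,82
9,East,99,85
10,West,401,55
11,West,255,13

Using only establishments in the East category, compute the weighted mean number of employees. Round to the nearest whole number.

224

East rows: 1, 2, 5, 8, 9
Weighted sum = 411×83 + 315×46 + 301×74 + 42×82 + 99×85
  = 82736
Sum of weights = 370
Weighted mean = 82736 / 370 = 223.61081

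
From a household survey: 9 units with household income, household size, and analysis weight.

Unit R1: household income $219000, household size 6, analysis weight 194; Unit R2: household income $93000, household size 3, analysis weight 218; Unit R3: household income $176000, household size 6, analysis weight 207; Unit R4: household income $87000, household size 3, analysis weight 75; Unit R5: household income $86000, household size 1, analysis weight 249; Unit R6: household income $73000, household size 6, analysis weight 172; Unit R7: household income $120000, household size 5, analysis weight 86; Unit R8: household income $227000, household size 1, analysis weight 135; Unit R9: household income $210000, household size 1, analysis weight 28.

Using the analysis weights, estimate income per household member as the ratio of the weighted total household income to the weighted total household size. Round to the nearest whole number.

36157

Σ wᵢ·y = 186532000
Σ wᵢ·x = 6×194 + 3×218 + 6×207 + 3×75 + 1×249 + 6×172 + 5×86 + 1×135 + 1×28
  = 5159
Ratio = 186532000 / 5159 = 36156.619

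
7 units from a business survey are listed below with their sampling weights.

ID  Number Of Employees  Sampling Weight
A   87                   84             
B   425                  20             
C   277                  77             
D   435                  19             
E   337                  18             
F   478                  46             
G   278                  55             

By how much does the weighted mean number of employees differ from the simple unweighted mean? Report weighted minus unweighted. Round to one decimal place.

Unweighted sum = 87 + 425 + 277 + 435 + 337 + 478 + 278 = 2317
Unweighted mean = 2317 / 7 = 331
Weighted sum = 87×84 + 425×20 + 277×77 + 435×19 + 337×18 + 478×46 + 278×55
  = 7308 + 8500 + 21329 + 8265 + 6066 + 21988 + 15290 = 88746
Sum of weights = 319
Weighted mean = 88746 / 319 = 278.20063
Difference (weighted minus unweighted) = -52.799373

-52.8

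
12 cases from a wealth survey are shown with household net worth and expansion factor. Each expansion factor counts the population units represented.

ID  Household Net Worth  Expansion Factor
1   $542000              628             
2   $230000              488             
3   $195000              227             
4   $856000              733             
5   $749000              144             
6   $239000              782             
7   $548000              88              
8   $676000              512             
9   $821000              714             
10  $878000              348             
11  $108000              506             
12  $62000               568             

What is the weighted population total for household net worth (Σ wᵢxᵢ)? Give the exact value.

Weighted total = 542000×628 + 230000×488 + 195000×227 + 856000×733 + 749000×144 + 239000×782 + 548000×88 + 676000×512 + 821000×714 + 878000×348 + 108000×506 + 62000×568
  = 340376000 + 112240000 + 44265000 + 627448000 + 107856000 + 186898000 + 48224000 + 346112000 + 586194000 + 305544000 + 54648000 + 35216000 = 2795021000

2795021000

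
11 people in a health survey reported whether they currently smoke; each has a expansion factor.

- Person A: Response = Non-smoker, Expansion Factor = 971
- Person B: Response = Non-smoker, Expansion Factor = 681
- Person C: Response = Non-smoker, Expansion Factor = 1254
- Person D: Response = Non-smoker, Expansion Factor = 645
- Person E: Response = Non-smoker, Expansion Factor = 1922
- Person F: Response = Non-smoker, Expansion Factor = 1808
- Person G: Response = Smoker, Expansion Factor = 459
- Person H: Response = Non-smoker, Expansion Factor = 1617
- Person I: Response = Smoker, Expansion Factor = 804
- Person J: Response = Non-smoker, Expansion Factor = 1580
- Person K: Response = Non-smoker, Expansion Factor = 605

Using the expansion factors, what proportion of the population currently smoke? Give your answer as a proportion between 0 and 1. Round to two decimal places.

Sum of weights for 'Smoker' = 459 + 804 = 1263
Total weight = 971 + 681 + 1254 + 645 + 1922 + 1808 + 459 + 1617 + 804 + 1580 + 605 = 12346
Weighted proportion = 1263 / 12346 = 0.10230034

0.10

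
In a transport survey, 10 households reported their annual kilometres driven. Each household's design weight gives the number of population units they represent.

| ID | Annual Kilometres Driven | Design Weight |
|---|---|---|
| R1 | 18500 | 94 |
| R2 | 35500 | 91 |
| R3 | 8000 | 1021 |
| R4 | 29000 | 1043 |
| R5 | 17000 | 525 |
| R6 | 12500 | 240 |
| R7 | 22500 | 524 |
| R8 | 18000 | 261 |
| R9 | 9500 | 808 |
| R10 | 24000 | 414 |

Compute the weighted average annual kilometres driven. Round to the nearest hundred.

17800

Weighted sum = 18500×94 + 35500×91 + 8000×1021 + 29000×1043 + 17000×525 + 12500×240 + 22500×524 + 18000×261 + 9500×808 + 24000×414
  = 1739000 + 3230500 + 8168000 + 30247000 + 8925000 + 3000000 + 11790000 + 4698000 + 7676000 + 9936000 = 89409500
Sum of weights = 5021
Weighted mean = 89409500 / 5021 = 17807.11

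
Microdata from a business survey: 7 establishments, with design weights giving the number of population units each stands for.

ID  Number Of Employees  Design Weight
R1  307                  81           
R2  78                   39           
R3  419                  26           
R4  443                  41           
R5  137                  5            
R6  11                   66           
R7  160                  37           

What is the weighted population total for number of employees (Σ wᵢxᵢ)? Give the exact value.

Weighted total = 307×81 + 78×39 + 419×26 + 443×41 + 137×5 + 11×66 + 160×37
  = 24867 + 3042 + 10894 + 18163 + 685 + 726 + 5920 = 64297

64297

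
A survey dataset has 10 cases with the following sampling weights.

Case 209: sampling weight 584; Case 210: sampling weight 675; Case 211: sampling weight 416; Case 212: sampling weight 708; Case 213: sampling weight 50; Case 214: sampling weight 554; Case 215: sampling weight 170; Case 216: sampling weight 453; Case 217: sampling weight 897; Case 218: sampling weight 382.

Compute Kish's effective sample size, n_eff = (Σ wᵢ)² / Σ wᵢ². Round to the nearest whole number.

Σ wᵢ = 584 + 675 + 416 + 708 + 50 + 554 + 170 + 453 + 897 + 382 = 4889
Σ wᵢ² = 341056 + 455625 + 173056 + 501264 + 2500 + 306916 + 28900 + 205209 + 804609 + 145924 = 2965059
n_eff = 4889² / 2965059 = 23902321 / 2965059 = 8.0613307

8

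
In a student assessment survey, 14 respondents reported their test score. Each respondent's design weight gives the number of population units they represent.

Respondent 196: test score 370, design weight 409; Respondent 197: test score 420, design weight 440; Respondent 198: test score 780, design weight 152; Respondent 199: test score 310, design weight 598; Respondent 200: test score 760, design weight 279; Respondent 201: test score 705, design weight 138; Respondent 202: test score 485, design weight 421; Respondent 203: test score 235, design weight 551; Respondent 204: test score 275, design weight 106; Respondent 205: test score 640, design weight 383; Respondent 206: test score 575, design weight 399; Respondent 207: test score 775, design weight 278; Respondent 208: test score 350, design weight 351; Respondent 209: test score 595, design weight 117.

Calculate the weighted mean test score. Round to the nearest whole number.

475

Weighted sum = 2194680
Sum of weights = 4622
Weighted mean = 2194680 / 4622 = 474.83341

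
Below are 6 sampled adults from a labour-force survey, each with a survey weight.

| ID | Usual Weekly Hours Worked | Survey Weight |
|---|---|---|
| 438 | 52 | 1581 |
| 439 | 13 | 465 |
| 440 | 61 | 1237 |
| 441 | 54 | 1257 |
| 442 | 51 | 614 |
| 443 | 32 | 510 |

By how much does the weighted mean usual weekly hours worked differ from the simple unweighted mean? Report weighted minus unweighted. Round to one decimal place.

5.5

Unweighted sum = 52 + 13 + 61 + 54 + 51 + 32 = 263
Unweighted mean = 263 / 6 = 43.833333
Weighted sum = 52×1581 + 13×465 + 61×1237 + 54×1257 + 51×614 + 32×510
  = 279226
Sum of weights = 5664
Weighted mean = 279226 / 5664 = 49.298376
Difference (weighted minus unweighted) = 5.4650424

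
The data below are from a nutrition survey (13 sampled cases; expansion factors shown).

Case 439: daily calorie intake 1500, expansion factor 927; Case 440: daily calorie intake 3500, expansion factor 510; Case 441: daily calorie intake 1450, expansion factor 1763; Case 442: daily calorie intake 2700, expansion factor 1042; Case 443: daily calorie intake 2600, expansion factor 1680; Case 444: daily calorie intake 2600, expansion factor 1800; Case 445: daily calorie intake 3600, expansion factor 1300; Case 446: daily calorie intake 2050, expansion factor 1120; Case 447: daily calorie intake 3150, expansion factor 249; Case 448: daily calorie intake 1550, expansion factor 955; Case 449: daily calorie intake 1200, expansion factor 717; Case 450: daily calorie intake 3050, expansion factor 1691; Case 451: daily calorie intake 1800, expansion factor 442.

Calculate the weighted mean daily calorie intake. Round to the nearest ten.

Weighted sum = 33647400
Sum of weights = 14196
Weighted mean = 33647400 / 14196 = 2370.2029

2370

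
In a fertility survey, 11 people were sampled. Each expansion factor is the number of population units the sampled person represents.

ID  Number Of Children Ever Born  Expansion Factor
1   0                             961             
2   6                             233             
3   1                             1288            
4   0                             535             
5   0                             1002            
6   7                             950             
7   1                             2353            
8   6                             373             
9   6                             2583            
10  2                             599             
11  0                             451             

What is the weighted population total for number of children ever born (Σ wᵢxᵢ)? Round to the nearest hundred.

Weighted total = 0×961 + 6×233 + 1×1288 + 0×535 + 0×1002 + 7×950 + 1×2353 + 6×373 + 6×2583 + 2×599 + 0×451
  = 30623

30600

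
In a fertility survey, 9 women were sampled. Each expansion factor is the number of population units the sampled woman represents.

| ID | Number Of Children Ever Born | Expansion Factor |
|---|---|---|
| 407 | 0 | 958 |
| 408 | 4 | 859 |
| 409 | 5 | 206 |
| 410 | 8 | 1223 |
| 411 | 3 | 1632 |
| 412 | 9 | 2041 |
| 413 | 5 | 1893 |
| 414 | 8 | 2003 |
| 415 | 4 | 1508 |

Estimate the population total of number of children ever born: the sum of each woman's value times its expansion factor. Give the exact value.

Weighted total = 0×958 + 4×859 + 5×206 + 8×1223 + 3×1632 + 9×2041 + 5×1893 + 8×2003 + 4×1508
  = 0 + 3436 + 1030 + 9784 + 4896 + 18369 + 9465 + 16024 + 6032 = 69036

69036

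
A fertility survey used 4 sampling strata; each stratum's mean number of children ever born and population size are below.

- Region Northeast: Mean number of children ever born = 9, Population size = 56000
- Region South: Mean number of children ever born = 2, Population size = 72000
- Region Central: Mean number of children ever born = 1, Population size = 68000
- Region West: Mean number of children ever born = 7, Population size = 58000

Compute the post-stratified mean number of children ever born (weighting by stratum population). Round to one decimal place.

4.4

Σ Nₕ·x̄ₕ = 9×56000 + 2×72000 + 1×68000 + 7×58000
  = 1122000
Σ Nₕ = 56000 + 72000 + 68000 + 58000 = 254000
Overall mean = 1122000 / 254000 = 4.4173228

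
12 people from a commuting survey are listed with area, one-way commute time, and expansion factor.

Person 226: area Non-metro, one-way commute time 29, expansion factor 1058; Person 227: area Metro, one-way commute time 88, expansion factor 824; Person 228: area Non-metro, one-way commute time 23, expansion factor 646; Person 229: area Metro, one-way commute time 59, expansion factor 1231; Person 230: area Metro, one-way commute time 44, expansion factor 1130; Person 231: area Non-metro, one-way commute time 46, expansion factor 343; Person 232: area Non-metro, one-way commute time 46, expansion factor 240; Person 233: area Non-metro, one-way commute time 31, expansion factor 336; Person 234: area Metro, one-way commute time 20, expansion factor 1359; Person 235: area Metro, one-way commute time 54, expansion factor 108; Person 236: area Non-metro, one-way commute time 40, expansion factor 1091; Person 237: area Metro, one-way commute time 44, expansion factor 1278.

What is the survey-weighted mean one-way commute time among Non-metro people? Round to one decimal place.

Non-metro rows: 226, 228, 231, 232, 233, 236
Weighted sum = 126414
Sum of weights = 3714
Weighted mean = 126414 / 3714 = 34.037157

34.0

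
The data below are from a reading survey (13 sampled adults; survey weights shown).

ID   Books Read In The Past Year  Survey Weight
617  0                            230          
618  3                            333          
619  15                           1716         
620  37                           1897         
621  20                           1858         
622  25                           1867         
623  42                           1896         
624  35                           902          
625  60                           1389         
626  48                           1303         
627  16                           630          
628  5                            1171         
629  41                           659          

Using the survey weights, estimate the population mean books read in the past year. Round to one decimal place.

30.3

Weighted sum = 480803
Sum of weights = 15851
Weighted mean = 480803 / 15851 = 30.33266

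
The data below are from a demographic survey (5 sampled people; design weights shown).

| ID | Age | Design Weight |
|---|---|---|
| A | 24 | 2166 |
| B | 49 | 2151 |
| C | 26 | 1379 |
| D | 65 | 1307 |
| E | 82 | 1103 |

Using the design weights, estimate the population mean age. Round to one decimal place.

45.5

Weighted sum = 24×2166 + 49×2151 + 26×1379 + 65×1307 + 82×1103
  = 368638
Sum of weights = 2166 + 2151 + 1379 + 1307 + 1103 = 8106
Weighted mean = 368638 / 8106 = 45.477177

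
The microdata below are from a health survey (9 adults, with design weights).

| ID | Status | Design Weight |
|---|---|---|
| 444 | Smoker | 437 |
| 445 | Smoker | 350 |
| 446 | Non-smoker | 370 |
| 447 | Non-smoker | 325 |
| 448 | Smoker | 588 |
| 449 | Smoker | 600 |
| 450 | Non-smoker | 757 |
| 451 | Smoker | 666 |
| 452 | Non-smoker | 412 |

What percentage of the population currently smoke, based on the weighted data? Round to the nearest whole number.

Sum of weights for 'Smoker' = 437 + 350 + 588 + 600 + 666 = 2641
Total weight = 437 + 350 + 370 + 325 + 588 + 600 + 757 + 666 + 412 = 4505
Weighted proportion = 2641 / 4505 = 0.58623751 → 58.623751%

59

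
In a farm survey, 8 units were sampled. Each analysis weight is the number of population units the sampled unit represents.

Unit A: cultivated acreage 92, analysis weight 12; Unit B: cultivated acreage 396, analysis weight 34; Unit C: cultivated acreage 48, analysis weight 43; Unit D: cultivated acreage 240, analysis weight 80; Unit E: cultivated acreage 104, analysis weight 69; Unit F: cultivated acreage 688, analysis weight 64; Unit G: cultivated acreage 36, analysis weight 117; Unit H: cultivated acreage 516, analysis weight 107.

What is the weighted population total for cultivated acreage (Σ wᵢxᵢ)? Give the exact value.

146464

Weighted total = 92×12 + 396×34 + 48×43 + 240×80 + 104×69 + 688×64 + 36×117 + 516×107
  = 1104 + 13464 + 2064 + 19200 + 7176 + 44032 + 4212 + 55212 = 146464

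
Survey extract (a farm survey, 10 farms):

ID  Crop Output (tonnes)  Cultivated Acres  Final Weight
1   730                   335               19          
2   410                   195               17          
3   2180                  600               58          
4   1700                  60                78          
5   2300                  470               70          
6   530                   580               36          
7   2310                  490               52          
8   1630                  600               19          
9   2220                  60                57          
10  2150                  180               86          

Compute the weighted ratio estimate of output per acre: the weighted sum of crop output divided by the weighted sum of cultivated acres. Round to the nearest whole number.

6

Σ wᵢ·y = 730×19 + 410×17 + 2180×58 + 1700×78 + 2300×70 + 530×36 + 2310×52 + 1630×19 + 2220×57 + 2150×86
  = 922490
Σ wᵢ·x = 335×19 + 195×17 + 600×58 + 60×78 + 470×70 + 580×36 + 490×52 + 600×19 + 60×57 + 180×86
  = 158720
Ratio = 922490 / 158720 = 5.812059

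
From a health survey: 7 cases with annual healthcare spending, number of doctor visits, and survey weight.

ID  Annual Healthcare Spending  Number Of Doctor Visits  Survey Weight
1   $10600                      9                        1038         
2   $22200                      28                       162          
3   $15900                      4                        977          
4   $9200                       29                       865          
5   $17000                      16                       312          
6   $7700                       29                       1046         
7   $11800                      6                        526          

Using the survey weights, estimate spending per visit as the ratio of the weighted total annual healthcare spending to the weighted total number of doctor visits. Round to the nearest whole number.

709

Σ wᵢ·y = 10600×1038 + 22200×162 + 15900×977 + 9200×865 + 17000×312 + 7700×1046 + 11800×526
  = 11002800 + 3596400 + 15534300 + 7958000 + 5304000 + 8054200 + 6206800 = 57656500
Σ wᵢ·x = 9×1038 + 28×162 + 4×977 + 29×865 + 16×312 + 29×1046 + 6×526
  = 9342 + 4536 + 3908 + 25085 + 4992 + 30334 + 3156 = 81353
Ratio = 57656500 / 81353 = 708.72002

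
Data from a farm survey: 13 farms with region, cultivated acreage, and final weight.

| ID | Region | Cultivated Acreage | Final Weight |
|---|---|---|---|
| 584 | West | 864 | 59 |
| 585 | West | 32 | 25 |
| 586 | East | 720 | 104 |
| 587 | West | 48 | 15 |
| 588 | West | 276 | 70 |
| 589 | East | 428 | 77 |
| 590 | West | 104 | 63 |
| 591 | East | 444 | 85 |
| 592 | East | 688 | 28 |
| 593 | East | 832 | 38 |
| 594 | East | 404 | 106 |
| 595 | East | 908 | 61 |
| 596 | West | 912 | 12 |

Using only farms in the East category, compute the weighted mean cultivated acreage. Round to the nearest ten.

590

East rows: 586, 589, 591, 592, 593, 594, 595
Weighted sum = 720×104 + 428×77 + 444×85 + 688×28 + 832×38 + 404×106 + 908×61
  = 74880 + 32956 + 37740 + 19264 + 31616 + 42824 + 55388 = 294668
Sum of weights = 104 + 77 + 85 + 28 + 38 + 106 + 61 = 499
Weighted mean = 294668 / 499 = 590.51703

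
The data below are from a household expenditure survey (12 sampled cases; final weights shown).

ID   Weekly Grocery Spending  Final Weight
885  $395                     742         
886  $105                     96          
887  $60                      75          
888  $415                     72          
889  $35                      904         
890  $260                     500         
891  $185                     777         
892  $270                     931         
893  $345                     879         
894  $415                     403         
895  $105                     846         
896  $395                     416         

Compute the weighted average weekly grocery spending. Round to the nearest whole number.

244

Weighted sum = 395×742 + 105×96 + 60×75 + 415×72 + 35×904 + 260×500 + 185×777 + 270×931 + 345×879 + 415×403 + 105×846 + 395×416
  = 1617955
Sum of weights = 742 + 96 + 75 + 72 + 904 + 500 + 777 + 931 + 879 + 403 + 846 + 416 = 6641
Weighted mean = 1617955 / 6641 = 243.63123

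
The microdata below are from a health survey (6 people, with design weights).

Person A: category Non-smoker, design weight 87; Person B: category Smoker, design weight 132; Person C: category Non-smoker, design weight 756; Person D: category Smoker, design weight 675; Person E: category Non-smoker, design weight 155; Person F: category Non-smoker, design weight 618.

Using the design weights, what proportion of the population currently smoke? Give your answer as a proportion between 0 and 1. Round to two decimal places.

0.33

Sum of weights for 'Smoker' = 132 + 675 = 807
Total weight = 87 + 132 + 756 + 675 + 155 + 618 = 2423
Weighted proportion = 807 / 2423 = 0.33305819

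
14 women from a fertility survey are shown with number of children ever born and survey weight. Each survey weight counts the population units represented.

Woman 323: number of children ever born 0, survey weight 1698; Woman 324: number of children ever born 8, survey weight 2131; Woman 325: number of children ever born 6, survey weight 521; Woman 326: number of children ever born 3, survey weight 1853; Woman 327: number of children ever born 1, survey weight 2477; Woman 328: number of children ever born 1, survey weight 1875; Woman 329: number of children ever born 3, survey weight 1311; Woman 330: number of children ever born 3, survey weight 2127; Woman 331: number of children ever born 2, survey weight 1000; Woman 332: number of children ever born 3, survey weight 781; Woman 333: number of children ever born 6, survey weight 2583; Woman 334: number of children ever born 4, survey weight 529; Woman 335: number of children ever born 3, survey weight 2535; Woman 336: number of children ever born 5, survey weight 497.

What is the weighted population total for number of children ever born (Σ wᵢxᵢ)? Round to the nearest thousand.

Weighted total = 72446

72000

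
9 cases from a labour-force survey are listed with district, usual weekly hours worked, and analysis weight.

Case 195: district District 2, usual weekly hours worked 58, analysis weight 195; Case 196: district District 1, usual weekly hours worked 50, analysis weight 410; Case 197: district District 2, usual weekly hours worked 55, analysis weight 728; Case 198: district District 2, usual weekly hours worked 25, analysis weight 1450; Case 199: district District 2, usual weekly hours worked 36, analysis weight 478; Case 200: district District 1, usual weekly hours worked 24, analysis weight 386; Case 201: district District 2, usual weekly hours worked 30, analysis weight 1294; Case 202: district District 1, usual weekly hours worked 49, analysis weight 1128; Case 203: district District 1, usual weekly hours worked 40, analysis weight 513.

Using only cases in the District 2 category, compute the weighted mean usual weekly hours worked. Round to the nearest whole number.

35

District 2 rows: 195, 197, 198, 199, 201
Weighted sum = 58×195 + 55×728 + 25×1450 + 36×478 + 30×1294
  = 11310 + 40040 + 36250 + 17208 + 38820 = 143628
Sum of weights = 195 + 728 + 1450 + 478 + 1294 = 4145
Weighted mean = 143628 / 4145 = 34.650905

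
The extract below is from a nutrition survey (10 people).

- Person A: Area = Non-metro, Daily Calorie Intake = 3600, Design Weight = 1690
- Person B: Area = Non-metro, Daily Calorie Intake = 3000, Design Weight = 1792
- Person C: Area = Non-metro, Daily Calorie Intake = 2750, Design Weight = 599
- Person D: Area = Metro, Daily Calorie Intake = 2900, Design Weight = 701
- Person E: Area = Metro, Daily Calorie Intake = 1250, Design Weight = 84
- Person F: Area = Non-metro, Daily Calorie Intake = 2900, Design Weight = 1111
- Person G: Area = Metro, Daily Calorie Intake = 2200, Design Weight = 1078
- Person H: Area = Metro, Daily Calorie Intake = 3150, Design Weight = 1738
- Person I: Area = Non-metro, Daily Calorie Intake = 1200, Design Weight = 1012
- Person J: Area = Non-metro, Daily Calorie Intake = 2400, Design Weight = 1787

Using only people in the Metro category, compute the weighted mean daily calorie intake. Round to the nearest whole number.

2773

Metro rows: D, E, G, H
Weighted sum = 9984200
Sum of weights = 3601
Weighted mean = 9984200 / 3601 = 2772.6187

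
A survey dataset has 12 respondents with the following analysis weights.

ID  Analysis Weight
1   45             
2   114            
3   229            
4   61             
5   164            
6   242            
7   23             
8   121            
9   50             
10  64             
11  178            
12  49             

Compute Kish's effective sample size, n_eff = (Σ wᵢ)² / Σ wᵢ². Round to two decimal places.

Σ wᵢ = 45 + 114 + 229 + 61 + 164 + 242 + 23 + 121 + 50 + 64 + 178 + 49 = 1340
Σ wᵢ² = 212494
n_eff = 1340² / 212494 = 1795600 / 212494 = 8.4501209

8.45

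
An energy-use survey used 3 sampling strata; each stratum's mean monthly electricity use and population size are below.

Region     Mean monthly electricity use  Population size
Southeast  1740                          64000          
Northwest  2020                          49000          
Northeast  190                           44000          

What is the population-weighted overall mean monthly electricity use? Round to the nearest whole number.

Σ Nₕ·x̄ₕ = 1740×64000 + 2020×49000 + 190×44000
  = 111360000 + 98980000 + 8360000 = 218700000
Σ Nₕ = 157000
Overall mean = 218700000 / 157000 = 1392.9936

1393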